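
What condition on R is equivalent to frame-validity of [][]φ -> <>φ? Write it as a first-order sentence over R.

This is a Sahlqvist (Geach-type) schema ◇^0□^2φ → □^0◇^1φ.
First-order correspondent: forall x exists w (x R^2 w & xRw).

forall x exists w (x R^2 w & xRw)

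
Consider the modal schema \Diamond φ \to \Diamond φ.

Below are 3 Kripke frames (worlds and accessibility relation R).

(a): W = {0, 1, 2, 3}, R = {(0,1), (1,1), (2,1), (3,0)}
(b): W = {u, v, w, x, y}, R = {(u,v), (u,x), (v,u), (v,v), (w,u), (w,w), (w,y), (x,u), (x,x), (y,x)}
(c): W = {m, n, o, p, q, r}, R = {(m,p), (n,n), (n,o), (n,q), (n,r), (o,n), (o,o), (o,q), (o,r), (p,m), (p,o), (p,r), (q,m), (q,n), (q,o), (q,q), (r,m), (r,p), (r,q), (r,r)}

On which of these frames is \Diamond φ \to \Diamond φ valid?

(a), (b), (c)

The schema corresponds to a generalized confluence (Geach) condition: \forall x \forall y (xRy \to \exists w (y = w \wedge xRw)).
(a): ✓.
(b): ✓.
(c): ✓.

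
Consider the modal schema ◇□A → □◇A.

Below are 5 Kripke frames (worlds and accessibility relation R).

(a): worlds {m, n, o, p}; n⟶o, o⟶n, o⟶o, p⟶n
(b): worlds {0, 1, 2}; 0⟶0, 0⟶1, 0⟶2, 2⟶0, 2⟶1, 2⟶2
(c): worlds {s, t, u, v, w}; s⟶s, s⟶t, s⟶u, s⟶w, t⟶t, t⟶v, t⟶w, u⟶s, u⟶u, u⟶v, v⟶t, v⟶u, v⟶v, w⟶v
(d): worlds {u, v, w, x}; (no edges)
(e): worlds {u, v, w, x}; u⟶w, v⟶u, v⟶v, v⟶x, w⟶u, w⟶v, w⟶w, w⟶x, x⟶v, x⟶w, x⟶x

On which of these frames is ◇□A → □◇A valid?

(a), (d)

Frame correspondent (Sahlqvist): ∀x ∀y ∀z (Rxy ∧ Rxz → ∃w (Ryw ∧ Rzw)) — i.e. convergence.
(a): satisfies the condition.
(b): fails — R00 and R01 but 0 and 1 have no common successor.
(c): fails — Rsw and Rss but w and s have no common successor.
(d): satisfies the condition.
(e): fails — Rvv and Rvu but v and u have no common successor.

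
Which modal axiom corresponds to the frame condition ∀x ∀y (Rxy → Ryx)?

A defining formula is r → □◇r (the B axiom).
Suppose r→□◇r is valid. Take Rxy and set V(r)={x}. Then r at x, so □◇r at x, so ◇r at y, so some z with Ryz has r; z=x, i.e. Ryx.

r → □◇r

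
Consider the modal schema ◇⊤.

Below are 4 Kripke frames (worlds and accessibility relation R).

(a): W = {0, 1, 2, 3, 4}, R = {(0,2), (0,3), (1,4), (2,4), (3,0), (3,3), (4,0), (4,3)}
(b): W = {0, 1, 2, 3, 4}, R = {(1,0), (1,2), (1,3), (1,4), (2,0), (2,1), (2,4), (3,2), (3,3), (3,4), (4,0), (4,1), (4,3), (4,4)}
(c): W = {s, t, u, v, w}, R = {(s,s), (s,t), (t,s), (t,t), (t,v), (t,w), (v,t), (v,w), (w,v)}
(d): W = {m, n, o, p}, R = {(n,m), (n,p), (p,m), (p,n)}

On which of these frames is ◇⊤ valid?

Frame correspondent (Sahlqvist): ∀x ∃y Rxy — i.e. seriality.
(a): satisfies the condition.
(b): fails — world 0 has no successor.
(c): fails — world u has no successor.
(d): fails — world m has no successor.
Valid on: (a).

(a)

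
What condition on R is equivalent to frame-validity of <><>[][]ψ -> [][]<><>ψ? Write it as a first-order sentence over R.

forall x forall y forall z ((x R^2 y & x R^2 z) -> exists w (y R^2 w & z R^2 w))

This is a Sahlqvist (Geach-type) schema ◇^2□^2ψ → □^2◇^2ψ.
Minimal-valuation argument: fix x; take any y with xR^2y and any z with xR^2z. Set V(ψ) to the set of worlds R-reachable from y in exactly 2 steps. Then □^2ψ holds at y, so the antecedent holds at x; validity forces ◇^2ψ at z, giving a w with zR^2w and yR^2w.
First-order correspondent: forall x forall y forall z ((x R^2 y & x R^2 z) -> exists w (y R^2 w & z R^2 w)).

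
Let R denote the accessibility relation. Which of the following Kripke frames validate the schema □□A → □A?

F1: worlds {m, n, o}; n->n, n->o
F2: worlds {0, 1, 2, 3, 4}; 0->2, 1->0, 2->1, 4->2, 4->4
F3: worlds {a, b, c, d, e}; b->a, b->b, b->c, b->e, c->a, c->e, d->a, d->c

F1

The schema corresponds to density: ∀x ∀y (Rxy → ∃z (Rxz ∧ Rzy)).
F1: satisfies the condition.
F2: fails — R10 but no z with R1z and Rz0.
F3: fails — Rdc but no z with Rdz and Rzc.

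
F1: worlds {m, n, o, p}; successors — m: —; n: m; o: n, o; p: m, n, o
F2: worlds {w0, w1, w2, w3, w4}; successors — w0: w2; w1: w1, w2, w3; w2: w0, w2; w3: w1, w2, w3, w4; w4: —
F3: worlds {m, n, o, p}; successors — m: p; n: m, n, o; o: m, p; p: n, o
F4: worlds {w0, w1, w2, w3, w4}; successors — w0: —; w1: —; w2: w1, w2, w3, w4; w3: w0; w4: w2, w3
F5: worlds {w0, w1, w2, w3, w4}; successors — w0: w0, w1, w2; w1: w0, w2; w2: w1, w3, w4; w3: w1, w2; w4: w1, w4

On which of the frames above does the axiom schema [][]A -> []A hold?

The schema corresponds to density: forall x forall y (Rxy -> exists z (Rxz & Rzy)).
F1: fails — Rnm but no z with Rnz and Rzm.
F2: satisfies the condition.
F3: fails — Rom but no z with Roz and Rzm.
F4: fails — Rw3w0 but no z with Rw3z and Rzw0.
F5: fails — Rw2w3 but no z with Rw2z and Rzw3.
Valid on: F2.

F2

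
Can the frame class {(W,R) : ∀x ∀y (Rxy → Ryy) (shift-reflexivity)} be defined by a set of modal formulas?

This is a Sahlqvist condition; the T□ axiom □(□q → q) defines it.
Suppose □(□q→q) is valid. Take Rxy and set V(q)={w : Ryw}. Then at y, □q holds; since □(□q→q) at x, □q→q at y, so q at y, i.e. Ryy.

Yes — defined by □(□q → q)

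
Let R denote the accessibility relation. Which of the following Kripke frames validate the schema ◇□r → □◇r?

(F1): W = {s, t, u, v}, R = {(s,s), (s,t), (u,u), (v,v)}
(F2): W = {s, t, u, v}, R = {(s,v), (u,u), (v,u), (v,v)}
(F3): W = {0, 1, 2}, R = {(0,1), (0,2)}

(F2)

This is the axiom for convergence; its first-order frame correspondent is ∀x ∀y ∀z (Rxy ∧ Rxz → ∃w (Ryw ∧ Rzw)).
(F1): fails — Rss and Rst but s and t have no common successor.
(F2): ✓.
(F3): fails — R01 and R01 but 1 and 1 have no common successor.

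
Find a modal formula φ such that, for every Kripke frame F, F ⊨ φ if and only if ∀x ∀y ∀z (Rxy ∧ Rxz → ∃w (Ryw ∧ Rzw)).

The condition is convergence. The .2 schema ◇□s → □◇s defines it.
Suppose ◇□s→□◇s is valid. Take Rxy, Rxz and set V(s)={w : Ryw}. Then □s at y so ◇□s at x, so □◇s at x, so ◇s at z, giving w with Rzw and Ryw.

◇□s → □◇s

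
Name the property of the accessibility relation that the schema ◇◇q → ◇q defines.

This is frame-equivalent to □q → □□q (substitute ¬q for q and contrapose).
Suppose □q→□□q is valid. Take Rxy, Ryz and set V(q)={w : Rxw}. Then □q at x, so □□q at x, so □q at y, so q at z, i.e. Rxz.
The converse is a direct semantic check.
Frame condition: ∀x ∀y ∀z (Rxy ∧ Ryz → Rxz).

Transitivity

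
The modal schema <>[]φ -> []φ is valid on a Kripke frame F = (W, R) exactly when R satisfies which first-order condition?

The Euclidean property

This is frame-equivalent to ◇φ → □◇φ (substitute ¬φ for φ and contrapose).
Suppose ◇φ→□◇φ is valid. Take Rxy, Rxz and set V(φ)={y}. Then ◇φ at x, so □◇φ at x, so ◇φ at z, so some w with Rzw has φ; w=y, i.e. Rzy. By symmetry of the argument, Ryz.
The converse is a direct semantic check.
Frame condition: forall x forall y forall z (Rxy & Rxz -> Ryz).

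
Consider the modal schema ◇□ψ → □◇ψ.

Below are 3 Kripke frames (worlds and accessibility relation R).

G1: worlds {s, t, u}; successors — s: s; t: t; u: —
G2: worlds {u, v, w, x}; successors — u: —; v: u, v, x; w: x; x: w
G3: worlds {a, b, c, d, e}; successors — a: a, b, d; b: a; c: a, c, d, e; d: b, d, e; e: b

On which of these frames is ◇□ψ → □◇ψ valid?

G1

The schema corresponds to convergence: ∀x ∀y ∀z (Rxy ∧ Rxz → ∃w (Ryw ∧ Rzw)).
G1: holds.
G2: fails — Rvv and Rvu but v and u have no common successor.
G3: fails — Rab and Rad but b and d have no common successor.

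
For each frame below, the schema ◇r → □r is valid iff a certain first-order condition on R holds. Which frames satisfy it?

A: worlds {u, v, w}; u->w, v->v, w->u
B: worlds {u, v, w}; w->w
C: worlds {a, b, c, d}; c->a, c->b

A, B

This is the axiom for partial functionality; its first-order frame correspondent is ∀x ∀y ∀z (Rxy ∧ Rxz → y = z).
A: satisfies the condition.
B: satisfies the condition.
C: fails — c sees both a and b.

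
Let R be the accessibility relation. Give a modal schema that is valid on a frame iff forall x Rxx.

The condition is reflexivity. The T schema □q → q defines it.

□q → q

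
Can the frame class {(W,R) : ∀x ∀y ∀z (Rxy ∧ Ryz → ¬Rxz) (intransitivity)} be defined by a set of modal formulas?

Any modally definable frame class is closed under surjective bounded morphisms.
The 5-cycle (worlds s,t,u,v,w with s→t→u→v→w→s) is intransitive. Mapping every world to a single reflexive point • is a surjective bounded morphism; the reflexive point is not intransitive (R••∧R•• but R••).
So no modal formula (or set of formulas) defines exactly the intransitive frames.

No — not modally definable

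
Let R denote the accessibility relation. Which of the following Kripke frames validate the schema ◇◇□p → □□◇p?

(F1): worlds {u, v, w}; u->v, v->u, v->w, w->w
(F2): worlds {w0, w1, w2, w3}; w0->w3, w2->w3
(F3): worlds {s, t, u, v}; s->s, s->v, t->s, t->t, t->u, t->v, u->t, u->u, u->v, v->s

Frame correspondent (Sahlqvist): ∀x ∀y ∀z ((xR²y ∧ xR²z) → ∃w (yRw ∧ zRw)) — i.e. a generalized confluence (Geach) condition.
(F1): fails — uR²u, uR²w but no t with uRt and wRt.
(F2): ✓.
(F3): fails — tR²u, tR²v but no w with uRw and vRw.

(F2)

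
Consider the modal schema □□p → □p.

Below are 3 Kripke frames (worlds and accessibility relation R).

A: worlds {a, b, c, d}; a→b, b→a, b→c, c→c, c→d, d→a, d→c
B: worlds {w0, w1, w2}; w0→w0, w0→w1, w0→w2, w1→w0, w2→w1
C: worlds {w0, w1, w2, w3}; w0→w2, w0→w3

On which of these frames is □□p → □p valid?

The schema corresponds to density: ∀x ∀y (Rxy → ∃z (Rxz ∧ Rzy)).
A: fails — Rab but no z with Raz and Rzb.
B: fails — Rw2w1 but no z with Rw2z and Rzw1.
C: fails — Rw0w2 but no z with Rw0z and Rzw2.
Valid on no frame.

none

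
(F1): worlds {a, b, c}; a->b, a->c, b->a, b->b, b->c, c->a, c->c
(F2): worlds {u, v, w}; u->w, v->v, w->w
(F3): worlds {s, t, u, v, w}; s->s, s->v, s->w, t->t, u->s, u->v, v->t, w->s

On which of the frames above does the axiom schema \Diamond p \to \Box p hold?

(F2)

The schema corresponds to partial functionality: \forall x \forall y \forall z (Rxy \wedge Rxz \to y = z).
(F1): fails — a sees both b and c.
(F2): satisfies the condition.
(F3): fails — s sees both s and v.
Valid on: (F2).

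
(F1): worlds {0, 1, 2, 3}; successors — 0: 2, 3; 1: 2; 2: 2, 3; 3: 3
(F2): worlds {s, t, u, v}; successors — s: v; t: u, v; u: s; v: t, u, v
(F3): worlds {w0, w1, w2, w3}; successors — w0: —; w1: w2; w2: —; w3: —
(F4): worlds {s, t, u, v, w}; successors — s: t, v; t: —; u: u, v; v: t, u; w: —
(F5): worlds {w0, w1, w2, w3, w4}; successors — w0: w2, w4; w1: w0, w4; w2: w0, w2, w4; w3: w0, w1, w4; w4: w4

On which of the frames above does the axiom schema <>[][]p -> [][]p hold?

Frame correspondent (Sahlqvist): forall x forall y forall z ((xRy & x R^2 z) -> exists w (y R^2 w & z = w)) — i.e. a generalized confluence (Geach) condition.
(F1): fails — 0R3, 0R²2 but no w with 3R²w and 2=w.
(F2): fails — tRu, tR²s but no w with uR²w and s=w.
(F3): satisfies the condition.
(F4): fails — sRt, sR²t but no w* with tR²w* and t=w*.
(F5): fails — w0Rw4, w0R²w0 but no w with w4R²w and w0=w.
Valid on: (F3).

(F3)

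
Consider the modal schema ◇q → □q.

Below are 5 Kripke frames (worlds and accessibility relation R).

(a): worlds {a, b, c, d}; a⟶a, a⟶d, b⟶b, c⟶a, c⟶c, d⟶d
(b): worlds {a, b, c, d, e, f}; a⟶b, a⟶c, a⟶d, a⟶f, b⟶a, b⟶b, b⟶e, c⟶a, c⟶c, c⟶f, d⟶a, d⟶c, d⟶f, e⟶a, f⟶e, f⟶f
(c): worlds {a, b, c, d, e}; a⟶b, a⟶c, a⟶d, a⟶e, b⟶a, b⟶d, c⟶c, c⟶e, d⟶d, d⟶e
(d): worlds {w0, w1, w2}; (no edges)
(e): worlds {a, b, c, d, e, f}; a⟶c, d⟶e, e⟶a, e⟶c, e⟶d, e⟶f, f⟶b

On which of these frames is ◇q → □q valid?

(d)

The schema corresponds to partial functionality: ∀x ∀y ∀z (Rxy ∧ Rxz → y = z).
(a): fails — a sees both a and d.
(b): fails — a sees both b and c.
(c): fails — a sees both b and c.
(d): ✓.
(e): fails — e sees both a and c.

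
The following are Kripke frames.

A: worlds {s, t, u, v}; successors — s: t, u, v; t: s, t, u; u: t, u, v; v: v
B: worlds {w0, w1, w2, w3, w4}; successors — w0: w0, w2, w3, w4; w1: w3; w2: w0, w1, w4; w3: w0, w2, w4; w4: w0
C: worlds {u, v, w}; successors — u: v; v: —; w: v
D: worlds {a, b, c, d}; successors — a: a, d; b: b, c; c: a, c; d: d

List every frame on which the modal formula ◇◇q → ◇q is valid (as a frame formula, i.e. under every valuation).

This is the axiom for a generalized confluence (Geach) condition; its first-order frame correspondent is ∀x ∀y (xR²y → ∃w (y = w ∧ xRw)).
A: fails — sR²s but no w with s=w and sRw.
B: fails — w0R²w1 but no w with w1=w and w0Rw.
C: satisfies the condition.
D: fails — bR²a but no w with a=w and bRw.
Valid on: C.

C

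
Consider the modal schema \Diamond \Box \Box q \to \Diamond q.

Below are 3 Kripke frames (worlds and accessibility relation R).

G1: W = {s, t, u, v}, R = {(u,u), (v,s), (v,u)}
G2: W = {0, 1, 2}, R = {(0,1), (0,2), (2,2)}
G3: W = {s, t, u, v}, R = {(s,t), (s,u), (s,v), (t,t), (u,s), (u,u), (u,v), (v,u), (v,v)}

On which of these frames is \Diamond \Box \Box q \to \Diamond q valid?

G3

This is the axiom for a generalized confluence (Geach) condition; its first-order frame correspondent is \forall x \forall y (xRy \to \exists w (y R^2 w \wedge xRw)).
G1: fails — vRs but no w with sR²w and vRw.
G2: fails — 0R1 but no w with 1R²w and 0Rw.
G3: condition met.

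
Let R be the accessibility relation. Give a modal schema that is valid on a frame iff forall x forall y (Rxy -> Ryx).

r → □◇r

A defining formula is r → □◇r (the B axiom).
Suppose r→□◇r is valid. Take Rxy and set V(r)={x}. Then r at x, so □◇r at x, so ◇r at y, so some z with Ryz has r; z=x, i.e. Ryx.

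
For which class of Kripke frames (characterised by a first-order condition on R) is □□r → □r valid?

This is the C4 axiom.
It corresponds to density: ∀x ∀y (Rxy → ∃z (Rxz ∧ Rzy)).

density: ∀x ∀y (Rxy → ∃z (Rxz ∧ Rzy))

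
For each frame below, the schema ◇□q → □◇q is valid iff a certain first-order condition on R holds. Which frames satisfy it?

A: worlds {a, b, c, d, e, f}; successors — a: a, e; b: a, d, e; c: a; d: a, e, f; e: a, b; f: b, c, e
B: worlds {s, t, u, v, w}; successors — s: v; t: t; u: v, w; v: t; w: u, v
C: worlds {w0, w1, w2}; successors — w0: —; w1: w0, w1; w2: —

A

The schema corresponds to convergence: ∀x ∀y ∀z (Rxy ∧ Rxz → ∃w (Ryw ∧ Rzw)).
A: ✓.
B: fails — Ruv and Ruw but v and w have no common successor.
C: fails — Rw1w1 and Rw1w0 but w1 and w0 have no common successor.
Valid on: A.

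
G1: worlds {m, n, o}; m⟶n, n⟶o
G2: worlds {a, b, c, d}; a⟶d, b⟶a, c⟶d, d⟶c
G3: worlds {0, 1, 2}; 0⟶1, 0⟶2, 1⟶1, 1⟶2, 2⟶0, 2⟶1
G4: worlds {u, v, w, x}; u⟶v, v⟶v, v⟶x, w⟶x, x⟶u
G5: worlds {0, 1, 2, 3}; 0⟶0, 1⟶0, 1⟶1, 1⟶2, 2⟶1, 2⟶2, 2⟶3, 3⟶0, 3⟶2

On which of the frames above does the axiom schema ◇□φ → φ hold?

none

The schema corresponds to symmetry: ∀x ∀y (Rxy → Ryx).
G1: fails — Rno but not Ron.
G2: fails — Rad but not Rda.
G3: fails — R01 but not R10.
G4: fails — Ruv but not Rvu.
G5: fails — R10 but not R01.
Valid on no frame.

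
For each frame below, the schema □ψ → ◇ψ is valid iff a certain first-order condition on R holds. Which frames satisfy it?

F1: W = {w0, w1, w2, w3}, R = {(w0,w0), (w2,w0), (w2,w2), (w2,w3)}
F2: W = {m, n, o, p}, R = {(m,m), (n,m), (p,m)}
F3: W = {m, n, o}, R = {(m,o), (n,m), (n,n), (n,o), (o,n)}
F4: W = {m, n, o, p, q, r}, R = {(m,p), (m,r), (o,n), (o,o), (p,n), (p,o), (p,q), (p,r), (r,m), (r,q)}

Frame correspondent (Sahlqvist): ∀x ∃y Rxy — i.e. seriality.
F1: fails — world w1 has no successor.
F2: fails — world o has no successor.
F3: holds.
F4: fails — world n has no successor.
Valid on: F3.

F3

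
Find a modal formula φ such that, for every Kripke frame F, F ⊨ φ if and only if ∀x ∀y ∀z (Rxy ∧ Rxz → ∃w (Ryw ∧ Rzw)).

This is convergence; the standard corresponding axiom is .2: ◇□ψ → □◇ψ.
Suppose ◇□ψ→□◇ψ is valid. Take Rxy, Rxz and set V(ψ)={w : Ryw}. Then □ψ at y so ◇□ψ at x, so □◇ψ at x, so ◇ψ at z, giving w with Rzw and Ryw.

◇□ψ → □◇ψ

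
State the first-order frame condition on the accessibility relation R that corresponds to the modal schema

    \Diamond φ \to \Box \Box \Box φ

This is a Sahlqvist (Geach-type) schema ◇^1□^0φ → □^3◇^0φ.
Minimal-valuation argument: fix x; take any y with xR^1y and any z with xR^3z. Set V(φ) to the set of worlds R-reachable from y in exactly 0 steps. Then □^0φ holds at y, so the antecedent holds at x; validity forces ◇^0φ at z, giving a w with zR^0w and yR^0w.
First-order correspondent: \forall x \forall y \forall z ((xRy \wedge x R^3 z) \to \exists w (y = w \wedge z = w)).

\forall x \forall y \forall z ((xRy \wedge x R^3 z) \to \exists w (y = w \wedge z = w))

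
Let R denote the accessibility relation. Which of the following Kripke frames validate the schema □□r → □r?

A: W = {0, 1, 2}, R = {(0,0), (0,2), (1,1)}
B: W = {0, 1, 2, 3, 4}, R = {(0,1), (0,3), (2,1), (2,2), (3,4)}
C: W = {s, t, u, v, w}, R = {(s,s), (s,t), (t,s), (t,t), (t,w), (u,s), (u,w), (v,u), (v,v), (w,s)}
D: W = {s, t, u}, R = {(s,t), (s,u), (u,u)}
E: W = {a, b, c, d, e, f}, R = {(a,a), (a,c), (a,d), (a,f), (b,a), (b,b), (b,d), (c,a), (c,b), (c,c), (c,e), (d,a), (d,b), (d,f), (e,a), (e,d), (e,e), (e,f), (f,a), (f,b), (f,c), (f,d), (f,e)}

The schema corresponds to density: ∀x ∀y (Rxy → ∃z (Rxz ∧ Rzy)).
A: satisfies the condition.
B: fails — R34 but no z with R3z and Rz4.
C: fails — Ruw but no z with Ruz and Rzw.
D: fails — Rst but no z with Rsz and Rzt.
E: satisfies the condition.

A, E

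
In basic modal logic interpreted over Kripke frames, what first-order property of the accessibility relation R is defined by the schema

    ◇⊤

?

Seriality

◇⊤ holds at w iff w has a successor, so frame-validity of ◇⊤ is exactly seriality. Equivalently via □p → ◇p:
Suppose □p→◇p is valid. At any x set V(p)=W. Then □p at x, so ◇p at x, so x has a successor.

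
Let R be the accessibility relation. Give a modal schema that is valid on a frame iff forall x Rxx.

This is reflexivity; the standard corresponding axiom is T: □s → s.
Suppose □s→s is valid. At any x set V(s)={w : Rxw}. Then □s holds at x, so s holds at x, i.e. Rxx.

□s → s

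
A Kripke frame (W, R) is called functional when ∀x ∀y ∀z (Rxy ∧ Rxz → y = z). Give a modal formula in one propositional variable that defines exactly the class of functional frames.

◇s → □s

A defining formula is ◇s → □s (the CD axiom).
Suppose ◇s→□s is valid. Take Rxy, Rxz and set V(s)={y}. Then ◇s at x, so □s at x, so s at z, i.e. z=y.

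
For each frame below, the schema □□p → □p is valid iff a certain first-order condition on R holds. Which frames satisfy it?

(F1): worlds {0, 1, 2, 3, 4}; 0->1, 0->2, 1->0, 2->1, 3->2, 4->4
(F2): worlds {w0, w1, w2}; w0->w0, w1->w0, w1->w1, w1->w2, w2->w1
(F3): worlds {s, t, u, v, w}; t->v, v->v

(F2), (F3)

The schema corresponds to density: ∀x ∀y (Rxy → ∃z (Rxz ∧ Rzy)).
(F1): fails — R10 but no z with R1z and Rz0.
(F2): condition met.
(F3): condition met.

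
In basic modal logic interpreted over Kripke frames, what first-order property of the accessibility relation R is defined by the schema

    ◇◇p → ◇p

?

transitivity: ∀x ∀y ∀z (Rxy ∧ Ryz → Rxz)

This schema is equivalent to the 4 axiom □p → □□p.
Its frame correspondent is transitivity — ∀x ∀y ∀z (Rxy ∧ Ryz → Rxz).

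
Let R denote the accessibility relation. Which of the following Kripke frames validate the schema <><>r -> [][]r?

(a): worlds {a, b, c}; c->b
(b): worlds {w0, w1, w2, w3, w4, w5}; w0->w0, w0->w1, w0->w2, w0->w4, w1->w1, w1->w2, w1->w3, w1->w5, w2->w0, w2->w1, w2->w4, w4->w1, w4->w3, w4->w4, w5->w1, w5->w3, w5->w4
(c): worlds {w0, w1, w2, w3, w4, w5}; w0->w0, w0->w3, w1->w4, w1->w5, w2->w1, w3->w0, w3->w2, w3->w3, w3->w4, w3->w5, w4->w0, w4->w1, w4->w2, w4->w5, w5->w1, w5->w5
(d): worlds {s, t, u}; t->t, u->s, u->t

(a), (d)

The schema corresponds to a generalized confluence (Geach) condition: forall x forall y forall z ((x R^2 y & x R^2 z) -> exists w (y = w & z = w)).
(a): ✓.
(b): fails — w0R²w0, w0R²w1 but w0 ≠ w1.
(c): fails — w0R²w0, w0R²w2 but w0 ≠ w2.
(d): ✓.
Valid on: (a), (d).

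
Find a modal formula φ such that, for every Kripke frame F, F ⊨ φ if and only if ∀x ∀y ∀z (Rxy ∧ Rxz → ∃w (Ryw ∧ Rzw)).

This is convergence; the standard corresponding axiom is .2: ◇□r → □◇r.
Suppose ◇□r→□◇r is valid. Take Rxy, Rxz and set V(r)={w : Ryw}. Then □r at y so ◇□r at x, so □◇r at x, so ◇r at z, giving w with Rzw and Ryw.

◇□r → □◇r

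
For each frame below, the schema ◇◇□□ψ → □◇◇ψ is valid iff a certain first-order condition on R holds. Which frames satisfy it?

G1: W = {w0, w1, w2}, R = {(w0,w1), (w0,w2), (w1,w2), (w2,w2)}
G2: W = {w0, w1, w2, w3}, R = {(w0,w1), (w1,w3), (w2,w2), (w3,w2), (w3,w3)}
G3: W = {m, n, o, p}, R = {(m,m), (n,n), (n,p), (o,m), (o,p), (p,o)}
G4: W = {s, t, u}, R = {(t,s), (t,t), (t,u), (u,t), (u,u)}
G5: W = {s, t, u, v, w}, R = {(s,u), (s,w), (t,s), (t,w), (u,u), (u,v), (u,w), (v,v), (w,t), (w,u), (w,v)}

G1, G2, G3, G5

Frame correspondent (Sahlqvist): ∀x ∀y ∀z ((xR²y ∧ xRz) → ∃w (yR²w ∧ zR²w)) — i.e. a generalized confluence (Geach) condition.
G1: ✓.
G2: ✓.
G3: ✓.
G4: fails — tR²s, tRs but no w with sR²w and sR²w.
G5: ✓.
Valid on: G1, G2, G3, G5.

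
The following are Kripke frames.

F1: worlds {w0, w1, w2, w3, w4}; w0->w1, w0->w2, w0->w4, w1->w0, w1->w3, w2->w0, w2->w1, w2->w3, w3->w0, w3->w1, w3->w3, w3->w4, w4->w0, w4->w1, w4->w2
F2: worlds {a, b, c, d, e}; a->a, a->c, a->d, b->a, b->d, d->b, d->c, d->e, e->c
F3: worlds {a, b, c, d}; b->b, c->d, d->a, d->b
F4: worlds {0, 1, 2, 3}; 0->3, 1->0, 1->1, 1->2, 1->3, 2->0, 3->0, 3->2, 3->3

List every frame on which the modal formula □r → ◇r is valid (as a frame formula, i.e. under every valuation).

F1, F4

Frame correspondent (Sahlqvist): ∀x ∃y Rxy — i.e. seriality.
F1: satisfies the condition.
F2: fails — world c has no successor.
F3: fails — world a has no successor.
F4: satisfies the condition.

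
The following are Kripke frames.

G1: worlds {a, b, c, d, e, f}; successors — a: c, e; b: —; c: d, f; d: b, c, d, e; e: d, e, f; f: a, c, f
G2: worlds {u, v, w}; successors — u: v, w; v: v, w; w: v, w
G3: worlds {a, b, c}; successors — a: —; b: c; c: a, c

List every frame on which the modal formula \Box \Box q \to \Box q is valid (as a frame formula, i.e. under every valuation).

Frame correspondent (Sahlqvist): \forall x \forall y (Rxy \to \exists z (Rxz \wedge Rzy)) — i.e. density.
G1: fails — Rac but no z with Raz and Rzc.
G2: ✓.
G3: ✓.

G2, G3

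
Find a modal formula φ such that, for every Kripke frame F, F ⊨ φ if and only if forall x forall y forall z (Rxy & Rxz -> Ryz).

A defining formula is ◇s → □◇s (the 5 axiom).
Suppose ◇s→□◇s is valid. Take Rxy, Rxz and set V(s)={y}. Then ◇s at x, so □◇s at x, so ◇s at z, so some w with Rzw has s; w=y, i.e. Rzy. By symmetry of the argument, Ryz.

◇s → □◇s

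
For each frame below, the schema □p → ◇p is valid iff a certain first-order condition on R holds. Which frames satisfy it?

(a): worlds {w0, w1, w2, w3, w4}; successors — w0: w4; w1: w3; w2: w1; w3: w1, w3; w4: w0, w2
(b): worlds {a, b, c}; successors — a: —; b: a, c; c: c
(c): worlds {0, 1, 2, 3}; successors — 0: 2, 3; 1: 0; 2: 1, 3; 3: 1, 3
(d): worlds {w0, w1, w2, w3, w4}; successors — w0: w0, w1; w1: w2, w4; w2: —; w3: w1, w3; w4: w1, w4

(a), (c)

Frame correspondent (Sahlqvist): ∀x ∃y Rxy — i.e. seriality.
(a): ✓.
(b): fails — world a has no successor.
(c): ✓.
(d): fails — world w2 has no successor.
Valid on: (a), (c).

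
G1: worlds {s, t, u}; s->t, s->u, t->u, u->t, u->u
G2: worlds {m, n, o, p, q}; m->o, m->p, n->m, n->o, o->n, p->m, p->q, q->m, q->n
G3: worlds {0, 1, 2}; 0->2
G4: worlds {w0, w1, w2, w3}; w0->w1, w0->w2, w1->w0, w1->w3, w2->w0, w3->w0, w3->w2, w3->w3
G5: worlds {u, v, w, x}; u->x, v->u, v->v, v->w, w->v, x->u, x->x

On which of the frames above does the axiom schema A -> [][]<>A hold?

G3

Frame correspondent (Sahlqvist): forall x forall z (x R^2 z -> exists w (x = w & zRw)) — i.e. a generalized confluence (Geach) condition.
G1: fails — sR²t but no w with s=w and tRw.
G2: fails — mR²m but no w with m=w and mRw.
G3: holds.
G4: fails — w0R²w0 but no w with w0=w and w0Rw.
G5: fails — uR²u but no t with u=t and uRt.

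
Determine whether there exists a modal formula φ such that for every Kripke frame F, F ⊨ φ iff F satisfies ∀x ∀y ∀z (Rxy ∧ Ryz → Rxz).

Yes — defined by □r → □□r

This is a Sahlqvist condition; the 4 axiom □r → □□r defines it.
Suppose □r→□□r is valid. Take Rxy, Ryz and set V(r)={w : Rxw}. Then □r at x, so □□r at x, so □r at y, so r at z, i.e. Rxz.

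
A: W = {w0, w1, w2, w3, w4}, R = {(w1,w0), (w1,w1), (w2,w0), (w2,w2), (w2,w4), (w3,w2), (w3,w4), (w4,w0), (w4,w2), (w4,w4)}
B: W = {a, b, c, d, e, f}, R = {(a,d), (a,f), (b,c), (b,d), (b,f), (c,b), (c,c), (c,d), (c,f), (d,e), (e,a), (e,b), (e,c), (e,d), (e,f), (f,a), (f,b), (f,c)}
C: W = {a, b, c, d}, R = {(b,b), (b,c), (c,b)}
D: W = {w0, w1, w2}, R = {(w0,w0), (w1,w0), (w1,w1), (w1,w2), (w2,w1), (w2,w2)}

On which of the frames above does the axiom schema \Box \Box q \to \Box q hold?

Frame correspondent (Sahlqvist): \forall x \forall y (Rxy \to \exists z (Rxz \wedge Rzy)) — i.e. density.
A: holds.
B: fails — Rfa but no z with Rfz and Rza.
C: holds.
D: holds.

A, C, D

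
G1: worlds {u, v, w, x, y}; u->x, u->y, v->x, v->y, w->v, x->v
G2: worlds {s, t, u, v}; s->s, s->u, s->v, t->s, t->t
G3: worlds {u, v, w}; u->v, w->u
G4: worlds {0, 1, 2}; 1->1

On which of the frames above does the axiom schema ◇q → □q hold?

Frame correspondent (Sahlqvist): ∀x ∀y ∀z (Rxy ∧ Rxz → y = z) — i.e. partial functionality.
G1: fails — u sees both x and y.
G2: fails — s sees both s and u.
G3: satisfies the condition.
G4: satisfies the condition.
Valid on: G3, G4.

G3, G4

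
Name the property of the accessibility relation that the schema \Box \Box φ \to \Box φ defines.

density

Suppose □□φ→□φ is valid. Take Rxy and set V(φ)={w : xR²w}. Then □□φ at x, so □φ at x, so φ at y, i.e. ∃z(Rxz∧Rzy).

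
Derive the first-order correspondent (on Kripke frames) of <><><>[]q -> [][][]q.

This is a Sahlqvist (Geach-type) schema ◇^3□^1q → □^3◇^0q.
Minimal-valuation argument: fix x; take any y with xR^3y and any z with xR^3z. Set V(q) to the set of worlds R-reachable from y in exactly 1 step. Then □^1q holds at y, so the antecedent holds at x; validity forces ◇^0q at z, giving a w with zR^0w and yR^1w.
First-order correspondent: forall x forall y forall z ((x R^3 y & x R^3 z) -> exists w (yRw & z = w)).

forall x forall y forall z ((x R^3 y & x R^3 z) -> exists w (yRw & z = w))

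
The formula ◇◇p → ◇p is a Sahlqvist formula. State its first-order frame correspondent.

transitivity: ∀x ∀y ∀z (Rxy ∧ Ryz → Rxz)

This is a form of the 4 axiom.
Its frame correspondent is transitivity — ∀x ∀y ∀z (Rxy ∧ Ryz → Rxz).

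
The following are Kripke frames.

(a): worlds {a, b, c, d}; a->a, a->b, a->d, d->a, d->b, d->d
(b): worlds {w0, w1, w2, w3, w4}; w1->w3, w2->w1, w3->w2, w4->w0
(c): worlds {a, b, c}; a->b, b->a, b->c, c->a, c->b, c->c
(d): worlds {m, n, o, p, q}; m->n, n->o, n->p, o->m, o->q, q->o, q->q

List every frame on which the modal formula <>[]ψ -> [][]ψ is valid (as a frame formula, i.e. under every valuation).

(b)

The schema corresponds to a generalized confluence (Geach) condition: forall x forall y forall z ((xRy & x R^2 z) -> exists w (yRw & z = w)).
(a): fails — aRb, aR²a but no w with bRw and a=w.
(b): condition met.
(c): fails — bRa, bR²a but no w with aRw and a=w.
(d): fails — nRp, nR²m but no w with pRw and m=w.
Valid on: (b).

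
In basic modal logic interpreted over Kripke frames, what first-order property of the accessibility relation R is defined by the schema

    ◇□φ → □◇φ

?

Convergence

Suppose ◇□φ→□◇φ is valid. Take Rxy, Rxz and set V(φ)={w : Ryw}. Then □φ at y so ◇□φ at x, so □◇φ at x, so ◇φ at z, giving w with Rzw and Ryw.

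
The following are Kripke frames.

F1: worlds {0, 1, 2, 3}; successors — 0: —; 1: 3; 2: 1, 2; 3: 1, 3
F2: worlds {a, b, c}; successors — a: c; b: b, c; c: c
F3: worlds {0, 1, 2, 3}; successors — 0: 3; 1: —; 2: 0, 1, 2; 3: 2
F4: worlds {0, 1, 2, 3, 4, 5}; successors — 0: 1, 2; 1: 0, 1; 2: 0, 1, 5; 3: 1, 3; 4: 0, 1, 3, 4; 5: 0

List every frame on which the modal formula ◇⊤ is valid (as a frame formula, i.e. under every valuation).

F2, F4

This is the axiom for seriality; its first-order frame correspondent is ∀x ∃y Rxy.
F1: fails — world 0 has no successor.
F2: condition met.
F3: fails — world 1 has no successor.
F4: condition met.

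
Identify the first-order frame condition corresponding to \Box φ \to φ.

reflexivity

Suppose □φ→φ is valid. At any x set V(φ)={w : Rxw}. Then □φ holds at x, so φ holds at x, i.e. Rxx.
Conversely, on a frame with reflexivity the schema holds at every world under every valuation.
Frame condition: \forall x Rxx.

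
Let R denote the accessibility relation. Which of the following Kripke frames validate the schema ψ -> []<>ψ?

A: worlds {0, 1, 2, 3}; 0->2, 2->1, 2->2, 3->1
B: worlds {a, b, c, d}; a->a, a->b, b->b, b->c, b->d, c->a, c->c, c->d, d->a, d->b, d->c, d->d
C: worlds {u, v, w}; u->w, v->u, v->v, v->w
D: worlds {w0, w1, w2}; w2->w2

This is the axiom for symmetry; its first-order frame correspondent is forall x forall y (Rxy -> Ryx).
A: fails — R21 but not R12.
B: fails — Rbc but not Rcb.
C: fails — Rvu but not Ruv.
D: satisfies the condition.
Valid on: D.

D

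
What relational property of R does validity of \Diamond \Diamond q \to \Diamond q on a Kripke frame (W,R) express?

Transitivity

Equivalently (dual form): □q → □□q.
Suppose □q→□□q is valid. Take Rxy, Ryz and set V(q)={w : Rxw}. Then □q at x, so □□q at x, so □q at y, so q at z, i.e. Rxz.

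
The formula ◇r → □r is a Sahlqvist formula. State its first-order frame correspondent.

partial functionality

Suppose ◇r→□r is valid. Take Rxy, Rxz and set V(r)={y}. Then ◇r at x, so □r at x, so r at z, i.e. z=y.
Conversely, any frame satisfying ∀x ∀y ∀z (Rxy ∧ Rxz → y = z) validates the schema.
Frame condition: ∀x ∀y ∀z (Rxy ∧ Rxz → y = z).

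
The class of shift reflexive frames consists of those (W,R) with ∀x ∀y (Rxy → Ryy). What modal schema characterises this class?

The condition is shift-reflexivity. The T□ schema □(□q → q) defines it.
Suppose □(□q→q) is valid. Take Rxy and set V(q)={w : Ryw}. Then at y, □q holds; since □(□q→q) at x, □q→q at y, so q at y, i.e. Ryy.

□(□q → q)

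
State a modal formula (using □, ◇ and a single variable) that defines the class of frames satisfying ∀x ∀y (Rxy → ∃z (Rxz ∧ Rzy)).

This is density; the standard corresponding axiom is C4: □□r → □r.
Suppose □□r→□r is valid. Take Rxy and set V(r)={w : xR²w}. Then □□r at x, so □r at x, so r at y, i.e. ∃z(Rxz∧Rzy).

□□r → □r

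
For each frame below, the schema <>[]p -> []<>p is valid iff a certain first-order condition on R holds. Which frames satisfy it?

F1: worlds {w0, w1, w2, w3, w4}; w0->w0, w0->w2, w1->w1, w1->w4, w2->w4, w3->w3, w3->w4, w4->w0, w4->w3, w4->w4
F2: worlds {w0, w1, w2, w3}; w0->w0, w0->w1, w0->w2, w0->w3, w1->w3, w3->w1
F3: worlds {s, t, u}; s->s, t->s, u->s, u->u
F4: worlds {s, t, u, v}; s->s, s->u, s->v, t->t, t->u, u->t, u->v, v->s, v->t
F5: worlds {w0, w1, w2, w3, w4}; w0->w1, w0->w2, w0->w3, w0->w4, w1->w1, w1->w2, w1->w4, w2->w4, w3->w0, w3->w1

F3, F4

This is the axiom for convergence; its first-order frame correspondent is forall x forall y forall z (Rxy & Rxz -> exists w (Ryw & Rzw)).
F1: fails — Rw0w2 and Rw0w0 but w2 and w0 have no common successor.
F2: fails — Rw0w1 and Rw0w2 but w1 and w2 have no common successor.
F3: condition met.
F4: condition met.
F5: fails — Rw0w4 and Rw0w4 but w4 and w4 have no common successor.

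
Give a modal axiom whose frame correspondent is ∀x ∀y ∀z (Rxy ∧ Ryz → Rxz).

□p → □□p

A defining formula is □p → □□p (the 4 axiom).
Suppose □p→□□p is valid. Take Rxy, Ryz and set V(p)={w : Rxw}. Then □p at x, so □□p at x, so □p at y, so p at z, i.e. Rxz.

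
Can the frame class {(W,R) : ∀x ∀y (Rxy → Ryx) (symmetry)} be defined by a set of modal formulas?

Definable; q → □◇q defines it

This is a Sahlqvist condition; the B axiom q → □◇q defines it.
Suppose q→□◇q is valid. Take Rxy and set V(q)={x}. Then q at x, so □◇q at x, so ◇q at y, so some z with Ryz has q; z=x, i.e. Ryx.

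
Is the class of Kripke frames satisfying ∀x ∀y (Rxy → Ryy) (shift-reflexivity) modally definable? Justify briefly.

The condition is shift-reflexivity. A defining modal formula is □(□r → r).

Yes, by □(□r → r)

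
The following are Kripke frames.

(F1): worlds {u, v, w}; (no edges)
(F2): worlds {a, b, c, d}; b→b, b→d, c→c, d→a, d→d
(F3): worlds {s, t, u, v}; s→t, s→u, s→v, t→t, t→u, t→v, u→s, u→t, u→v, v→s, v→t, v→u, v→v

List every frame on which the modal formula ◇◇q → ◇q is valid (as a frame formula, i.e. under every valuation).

The schema corresponds to transitivity: ∀x ∀y ∀z (Rxy ∧ Ryz → Rxz).
(F1): holds.
(F2): fails — Rbd and Rda but not Rba.
(F3): fails — Ruv and Rvu but not Ruu.

(F1)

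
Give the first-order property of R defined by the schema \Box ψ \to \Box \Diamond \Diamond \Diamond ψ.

This is a Sahlqvist (Geach-type) schema ◇^0□^1ψ → □^1◇^3ψ.
First-order correspondent: \forall x \forall z (xRz \to \exists w (xRw \wedge z R^3 w)).

\forall x \forall z (xRz \to \exists w (xRw \wedge z R^3 w))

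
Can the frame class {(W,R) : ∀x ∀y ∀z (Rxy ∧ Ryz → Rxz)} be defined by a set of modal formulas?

This is a Sahlqvist condition; the 4 axiom □q → □□q defines it.
Suppose □q→□□q is valid. Take Rxy, Ryz and set V(q)={w : Rxw}. Then □q at x, so □□q at x, so □q at y, so q at z, i.e. Rxz.

Yes — defined by □q → □□q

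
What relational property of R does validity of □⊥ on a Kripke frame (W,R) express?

emptiness of R

□⊥ is valid iff no world has any successor (otherwise □⊥ fails at any world with one).
Conversely, any frame satisfying ∀x ∀y ¬Rxy validates the schema.
Frame condition: ∀x ∀y ¬Rxy.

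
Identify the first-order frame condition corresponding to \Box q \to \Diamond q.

seriality

Suppose □q→◇q is valid. At any x set V(q)=W. Then □q at x, so ◇q at x, so x has a successor.
Conversely, any frame satisfying \forall x \exists y Rxy validates the schema.
Frame condition: \forall x \exists y Rxy.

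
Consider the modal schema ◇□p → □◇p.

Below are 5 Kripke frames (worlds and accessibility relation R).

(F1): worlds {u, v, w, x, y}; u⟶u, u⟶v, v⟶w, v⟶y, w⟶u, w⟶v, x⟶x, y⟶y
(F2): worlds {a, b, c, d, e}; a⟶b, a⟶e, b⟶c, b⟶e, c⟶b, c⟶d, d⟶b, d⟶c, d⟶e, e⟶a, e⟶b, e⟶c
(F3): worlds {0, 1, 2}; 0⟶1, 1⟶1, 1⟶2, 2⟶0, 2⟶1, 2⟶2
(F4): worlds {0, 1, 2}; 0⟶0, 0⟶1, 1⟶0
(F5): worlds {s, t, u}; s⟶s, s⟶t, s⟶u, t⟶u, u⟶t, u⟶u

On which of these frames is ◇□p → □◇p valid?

Frame correspondent (Sahlqvist): ∀x ∀y ∀z (Rxy ∧ Rxz → ∃w (Ryw ∧ Rzw)) — i.e. convergence.
(F1): fails — Ruv and Ruu but v and u have no common successor.
(F2): fails — Rdc and Rdb but c and b have no common successor.
(F3): satisfies the condition.
(F4): satisfies the condition.
(F5): satisfies the condition.

(F3), (F4), (F5)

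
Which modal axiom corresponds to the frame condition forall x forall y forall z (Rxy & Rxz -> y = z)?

◇p → □p

A defining formula is ◇p → □p (the CD axiom).
Suppose ◇p→□p is valid. Take Rxy, Rxz and set V(p)={y}. Then ◇p at x, so □p at x, so p at z, i.e. z=y.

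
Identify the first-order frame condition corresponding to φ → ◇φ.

This schema is equivalent to the T axiom □φ → φ.
Its frame correspondent is reflexivity — ∀x Rxx.

reflexivity: ∀x Rxx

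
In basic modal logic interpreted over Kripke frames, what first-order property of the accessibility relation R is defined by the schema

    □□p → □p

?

density: ∀x ∀y (Rxy → ∃z (Rxz ∧ Rzy))

Suppose □□p→□p is valid. Take Rxy and set V(p)={w : xR²w}. Then □□p at x, so □p at x, so p at y, i.e. ∃z(Rxz∧Rzy).
Conversely, on a frame with density the schema holds at every world under every valuation.
Frame condition: ∀x ∀y (Rxy → ∃z (Rxz ∧ Rzy)).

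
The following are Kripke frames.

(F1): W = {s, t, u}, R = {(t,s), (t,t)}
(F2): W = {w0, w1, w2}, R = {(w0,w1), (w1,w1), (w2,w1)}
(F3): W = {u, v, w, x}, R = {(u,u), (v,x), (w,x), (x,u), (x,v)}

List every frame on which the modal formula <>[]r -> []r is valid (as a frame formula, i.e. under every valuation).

This is the axiom for the Euclidean property; its first-order frame correspondent is forall x forall y forall z (Rxy & Rxz -> Ryz).
(F1): fails — Rts and Rtt but not Rst.
(F2): holds.
(F3): fails — Rvx and Rvx but not Rxx.

(F2)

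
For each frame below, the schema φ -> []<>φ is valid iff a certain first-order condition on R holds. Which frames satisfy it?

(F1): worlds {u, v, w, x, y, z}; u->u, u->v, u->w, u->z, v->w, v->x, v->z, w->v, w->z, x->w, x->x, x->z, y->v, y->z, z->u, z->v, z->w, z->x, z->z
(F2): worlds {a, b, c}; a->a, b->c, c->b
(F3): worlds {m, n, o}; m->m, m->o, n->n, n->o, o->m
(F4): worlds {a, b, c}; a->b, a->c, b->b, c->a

(F2)

The schema corresponds to symmetry: forall x forall y (Rxy -> Ryx).
(F1): fails — Ruv but not Rvu.
(F2): ✓.
(F3): fails — Rno but not Ron.
(F4): fails — Rab but not Rba.
Valid on: (F2).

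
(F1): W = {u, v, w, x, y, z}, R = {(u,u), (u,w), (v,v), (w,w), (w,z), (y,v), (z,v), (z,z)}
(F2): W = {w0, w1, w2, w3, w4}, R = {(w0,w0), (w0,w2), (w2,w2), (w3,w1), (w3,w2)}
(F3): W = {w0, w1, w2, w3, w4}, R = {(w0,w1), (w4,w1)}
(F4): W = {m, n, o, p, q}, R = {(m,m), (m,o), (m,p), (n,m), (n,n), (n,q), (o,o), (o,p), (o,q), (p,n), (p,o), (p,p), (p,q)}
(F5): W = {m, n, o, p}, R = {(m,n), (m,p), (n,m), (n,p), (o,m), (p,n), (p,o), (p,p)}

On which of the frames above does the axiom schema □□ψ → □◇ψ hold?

(F1), (F5)

This is the axiom for a generalized confluence (Geach) condition; its first-order frame correspondent is ∀x ∀z (xRz → ∃w (xR²w ∧ zRw)).
(F1): condition met.
(F2): fails — w3Rw1 but no w with w3R²w and w1Rw.
(F3): fails — w0Rw1 but no w with w0R²w and w1Rw.
(F4): fails — nRq but no w with nR²w and qRw.
(F5): condition met.
Valid on: (F1), (F5).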